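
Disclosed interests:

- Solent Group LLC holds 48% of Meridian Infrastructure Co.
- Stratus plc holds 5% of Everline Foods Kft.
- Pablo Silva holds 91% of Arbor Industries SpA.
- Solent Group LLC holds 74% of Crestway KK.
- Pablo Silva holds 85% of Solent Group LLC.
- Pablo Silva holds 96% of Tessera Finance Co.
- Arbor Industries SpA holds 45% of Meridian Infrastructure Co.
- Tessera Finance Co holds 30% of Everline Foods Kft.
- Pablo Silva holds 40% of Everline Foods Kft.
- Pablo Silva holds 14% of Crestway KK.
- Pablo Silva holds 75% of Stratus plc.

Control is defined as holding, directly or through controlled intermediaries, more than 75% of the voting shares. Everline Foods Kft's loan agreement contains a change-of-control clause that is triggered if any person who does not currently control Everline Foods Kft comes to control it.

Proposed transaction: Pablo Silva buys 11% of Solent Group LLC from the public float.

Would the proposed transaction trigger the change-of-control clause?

No

The purchase changes only Pablo's holdings, so Pablo is the only person who could newly come to control Everline.
Pablo holds 96% of Tessera, so Pablo controls Tessera.
Pablo holds 91% of Arbor, so Pablo controls Arbor.
Pablo holds 85% of Solent, so Pablo controls Solent.
Pablo and Solent together hold 14% + 74% = 88% of Crestway, so Pablo controls Crestway.
Arbor and Solent together hold 45% + 48% = 93% of Meridian, so Pablo controls Meridian.
In Everline, Pablo's side holds only 40% + 30% = 70%, not > 75%.
So before the transaction, Pablo does not control Everline.
After the purchase, Pablo's direct stake in Solent rises to 85% + 11% = 96%.
Pablo holds 96% of Solent, so Pablo controls Solent.
After the transaction, Pablo's side holds 40% + 30% = 70% of Everline, not > 75%, so Pablo still does not control Everline.
No new person acquires control, so the clause is not triggered.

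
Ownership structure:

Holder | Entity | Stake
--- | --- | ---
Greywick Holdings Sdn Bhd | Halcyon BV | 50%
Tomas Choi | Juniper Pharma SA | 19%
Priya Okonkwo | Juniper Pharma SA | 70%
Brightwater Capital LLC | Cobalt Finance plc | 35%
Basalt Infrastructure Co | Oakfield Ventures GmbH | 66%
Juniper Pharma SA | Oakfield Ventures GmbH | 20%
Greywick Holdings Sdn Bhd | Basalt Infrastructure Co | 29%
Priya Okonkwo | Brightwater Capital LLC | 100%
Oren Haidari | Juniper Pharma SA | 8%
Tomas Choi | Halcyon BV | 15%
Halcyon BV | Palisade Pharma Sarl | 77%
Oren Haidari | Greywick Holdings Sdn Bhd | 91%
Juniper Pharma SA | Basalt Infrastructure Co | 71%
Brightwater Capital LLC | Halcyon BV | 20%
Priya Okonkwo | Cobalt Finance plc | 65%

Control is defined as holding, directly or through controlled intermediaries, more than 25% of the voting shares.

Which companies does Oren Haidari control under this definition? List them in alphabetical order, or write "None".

Basalt Infrastructure Co, Greywick Holdings Sdn Bhd, Halcyon BV, Oakfield Ventures GmbH, Palisade Pharma Sarl

Oren holds 91% of Greywick, so Oren controls Greywick.
Greywick holds 50% of Halcyon, so Oren controls Halcyon.
Greywick holds 29% of Basalt, so Oren controls Basalt.
Halcyon holds 77% of Palisade, so Oren controls Palisade.
Basalt holds 66% of Oakfield, so Oren controls Oakfield.
No other company's threshold is met.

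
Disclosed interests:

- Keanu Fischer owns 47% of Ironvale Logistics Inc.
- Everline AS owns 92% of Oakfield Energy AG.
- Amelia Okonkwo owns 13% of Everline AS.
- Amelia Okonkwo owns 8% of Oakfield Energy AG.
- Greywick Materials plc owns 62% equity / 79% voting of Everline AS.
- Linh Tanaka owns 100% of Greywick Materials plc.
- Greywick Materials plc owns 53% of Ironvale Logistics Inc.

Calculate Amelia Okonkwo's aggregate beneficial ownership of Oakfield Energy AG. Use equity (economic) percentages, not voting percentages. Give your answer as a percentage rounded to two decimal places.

19.96%

Amelia reaches Oakfield along 2 paths.
Via Everline: 13% × 92% = 11.96%.
Direct stake: 8% = 8%.
Total: 11.96% + 8% = 19.96%.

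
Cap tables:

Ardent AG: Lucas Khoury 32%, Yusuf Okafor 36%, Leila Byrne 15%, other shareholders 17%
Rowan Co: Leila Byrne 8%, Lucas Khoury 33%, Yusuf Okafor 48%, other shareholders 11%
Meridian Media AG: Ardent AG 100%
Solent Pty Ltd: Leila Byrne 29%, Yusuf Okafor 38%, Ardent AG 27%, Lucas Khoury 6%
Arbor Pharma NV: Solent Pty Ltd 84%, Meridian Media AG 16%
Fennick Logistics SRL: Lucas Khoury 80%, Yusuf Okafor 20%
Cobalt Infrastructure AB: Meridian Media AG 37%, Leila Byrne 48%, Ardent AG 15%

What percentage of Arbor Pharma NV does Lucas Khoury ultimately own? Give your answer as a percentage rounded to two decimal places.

17.42%

Lucas reaches Arbor along 3 paths.
Via Ardent → Solent: 32% × 27% × 84% = 7.2576%.
Via Solent: 6% × 84% = 5.04%.
Via Ardent → Meridian: 32% × 100% × 16% = 5.12%.
Total: 7.2576% + 5.04% + 5.12% = 17.4176%.
Rounded: 17.42%.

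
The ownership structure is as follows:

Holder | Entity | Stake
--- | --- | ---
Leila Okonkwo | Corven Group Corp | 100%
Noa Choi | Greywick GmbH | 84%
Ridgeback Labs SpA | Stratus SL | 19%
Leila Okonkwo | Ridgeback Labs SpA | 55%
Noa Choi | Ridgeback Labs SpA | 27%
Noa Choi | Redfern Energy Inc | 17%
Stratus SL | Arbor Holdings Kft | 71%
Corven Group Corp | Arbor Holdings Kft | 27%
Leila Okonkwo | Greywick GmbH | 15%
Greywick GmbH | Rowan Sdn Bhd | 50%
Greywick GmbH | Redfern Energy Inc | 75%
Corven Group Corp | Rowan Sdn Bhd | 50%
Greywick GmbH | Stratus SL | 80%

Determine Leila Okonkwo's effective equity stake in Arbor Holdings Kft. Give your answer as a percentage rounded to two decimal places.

42.94%

Leila reaches Arbor along 3 paths.
Via Corven: 100% × 27% = 27%.
Via Ridgeback → Stratus: 55% × 19% × 71% = 7.4195%.
Via Greywick → Stratus: 15% × 80% × 71% = 8.52%.
Total: 27% + 7.4195% + 8.52% = 42.9395%.
Rounded: 42.94%.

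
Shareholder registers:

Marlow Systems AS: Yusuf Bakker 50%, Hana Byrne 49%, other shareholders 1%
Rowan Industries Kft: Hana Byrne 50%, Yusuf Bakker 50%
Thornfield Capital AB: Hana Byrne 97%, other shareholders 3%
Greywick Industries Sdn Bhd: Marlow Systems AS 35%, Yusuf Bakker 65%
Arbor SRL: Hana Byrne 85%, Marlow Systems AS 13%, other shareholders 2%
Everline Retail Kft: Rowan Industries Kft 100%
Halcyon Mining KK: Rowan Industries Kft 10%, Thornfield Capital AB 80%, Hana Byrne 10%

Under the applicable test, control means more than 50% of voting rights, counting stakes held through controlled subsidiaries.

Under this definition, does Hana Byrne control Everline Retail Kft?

Hana holds 97% of Thornfield, so Hana controls Thornfield.
Hana holds 85% of Arbor, so Hana controls Arbor.
Thornfield and Hana together hold 80% + 10% = 90% of Halcyon, so Hana controls Halcyon.
Neither Hana nor any entity Hana controls holds any voting interest in Everline.
So Hana does not control Everline.

No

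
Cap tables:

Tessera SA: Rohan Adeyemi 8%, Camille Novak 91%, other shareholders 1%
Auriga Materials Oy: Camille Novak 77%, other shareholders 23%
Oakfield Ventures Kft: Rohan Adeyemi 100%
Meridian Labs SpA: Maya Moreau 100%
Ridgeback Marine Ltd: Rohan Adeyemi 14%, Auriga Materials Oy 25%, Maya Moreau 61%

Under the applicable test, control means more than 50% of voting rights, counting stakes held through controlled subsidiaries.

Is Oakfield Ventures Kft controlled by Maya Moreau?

No

Maya holds 100% of Meridian, so Maya controls Meridian.
Maya holds 61% of Ridgeback, so Maya controls Ridgeback.
Neither Maya nor any entity Maya controls holds any voting interest in Oakfield.
So Maya does not control Oakfield.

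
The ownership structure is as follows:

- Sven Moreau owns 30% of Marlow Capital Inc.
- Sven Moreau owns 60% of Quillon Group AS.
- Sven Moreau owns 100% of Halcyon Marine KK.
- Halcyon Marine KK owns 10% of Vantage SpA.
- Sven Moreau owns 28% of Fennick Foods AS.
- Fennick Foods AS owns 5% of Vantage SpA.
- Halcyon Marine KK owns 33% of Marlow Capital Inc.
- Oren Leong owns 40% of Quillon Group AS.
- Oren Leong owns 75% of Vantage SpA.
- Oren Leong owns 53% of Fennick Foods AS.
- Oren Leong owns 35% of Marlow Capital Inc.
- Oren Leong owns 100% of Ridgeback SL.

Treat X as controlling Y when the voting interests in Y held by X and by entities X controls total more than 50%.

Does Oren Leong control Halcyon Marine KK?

Oren holds 53% of Fennick, so Oren controls Fennick.
Oren holds 100% of Ridgeback, so Oren controls Ridgeback.
Fennick and Oren together hold 5% + 75% = 80% of Vantage, so Oren controls Vantage.
Neither Oren nor any entity Oren controls holds any voting interest in Halcyon.
So Oren does not control Halcyon.

No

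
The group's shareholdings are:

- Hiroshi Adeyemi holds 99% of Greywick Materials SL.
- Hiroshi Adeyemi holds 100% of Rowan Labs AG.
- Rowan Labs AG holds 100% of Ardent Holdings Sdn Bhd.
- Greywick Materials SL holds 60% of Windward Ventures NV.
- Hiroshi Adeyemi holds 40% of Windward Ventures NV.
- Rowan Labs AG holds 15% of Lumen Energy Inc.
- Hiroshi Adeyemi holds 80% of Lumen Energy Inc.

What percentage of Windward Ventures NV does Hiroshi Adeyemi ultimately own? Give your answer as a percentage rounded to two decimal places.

Hiroshi reaches Windward along 2 paths.
Via Greywick: 99% × 60% = 59.4%.
Direct stake: 40% = 40%.
Total: 59.4% + 40% = 99.4%.
Rounded: 99.40%.

99.40%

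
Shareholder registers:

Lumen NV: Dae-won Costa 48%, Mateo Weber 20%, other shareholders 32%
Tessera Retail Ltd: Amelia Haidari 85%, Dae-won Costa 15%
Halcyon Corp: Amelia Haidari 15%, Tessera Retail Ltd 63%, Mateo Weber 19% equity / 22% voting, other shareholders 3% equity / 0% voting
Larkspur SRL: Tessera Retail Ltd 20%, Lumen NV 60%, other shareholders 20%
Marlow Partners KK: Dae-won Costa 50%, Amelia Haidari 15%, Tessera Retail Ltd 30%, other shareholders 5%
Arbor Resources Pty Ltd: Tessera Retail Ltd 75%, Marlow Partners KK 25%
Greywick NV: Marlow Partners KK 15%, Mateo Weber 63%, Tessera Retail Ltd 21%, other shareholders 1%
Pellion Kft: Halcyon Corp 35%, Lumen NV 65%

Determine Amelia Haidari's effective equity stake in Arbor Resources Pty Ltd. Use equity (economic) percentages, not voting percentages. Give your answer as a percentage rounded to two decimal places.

Amelia reaches Arbor along 3 paths.
Via Tessera: 85% × 75% = 63.75%.
Via Marlow: 15% × 25% = 3.75%.
Via Tessera → Marlow: 85% × 30% × 25% = 6.375%.
Total: 63.75% + 3.75% + 6.375% = 73.875%.
Rounded: 73.88%.

73.88%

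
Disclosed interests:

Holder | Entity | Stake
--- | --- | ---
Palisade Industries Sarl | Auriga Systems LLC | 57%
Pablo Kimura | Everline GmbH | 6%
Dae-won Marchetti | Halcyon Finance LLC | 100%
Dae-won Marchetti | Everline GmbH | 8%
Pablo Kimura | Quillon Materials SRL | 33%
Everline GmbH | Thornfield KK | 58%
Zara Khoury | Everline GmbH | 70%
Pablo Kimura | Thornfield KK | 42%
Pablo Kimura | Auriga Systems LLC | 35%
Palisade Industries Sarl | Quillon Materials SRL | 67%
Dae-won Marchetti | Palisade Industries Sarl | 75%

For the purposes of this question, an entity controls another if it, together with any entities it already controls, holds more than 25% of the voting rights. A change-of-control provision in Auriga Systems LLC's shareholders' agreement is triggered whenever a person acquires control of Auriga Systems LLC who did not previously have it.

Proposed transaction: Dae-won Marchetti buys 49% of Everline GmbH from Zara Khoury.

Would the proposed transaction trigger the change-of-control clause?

No

The purchase adds only to Dae-won's holdings (Zara's stake shrinks), so Dae-won is the only person who could newly come to control Auriga.
Dae-won holds 75% of Palisade, so Dae-won controls Palisade.
Palisade holds 57% of Auriga, so Dae-won controls Auriga.
So Dae-won already controls Auriga before the transaction.
After the purchase, Dae-won's direct stake in Everline rises to 8% + 49% = 57%, and Zara's stake falls to 21%.
Dae-won controlled Auriga already, so this is not a new person acquiring control; every other person's position is unchanged or reduced.
No new person acquires control, so the clause is not triggered.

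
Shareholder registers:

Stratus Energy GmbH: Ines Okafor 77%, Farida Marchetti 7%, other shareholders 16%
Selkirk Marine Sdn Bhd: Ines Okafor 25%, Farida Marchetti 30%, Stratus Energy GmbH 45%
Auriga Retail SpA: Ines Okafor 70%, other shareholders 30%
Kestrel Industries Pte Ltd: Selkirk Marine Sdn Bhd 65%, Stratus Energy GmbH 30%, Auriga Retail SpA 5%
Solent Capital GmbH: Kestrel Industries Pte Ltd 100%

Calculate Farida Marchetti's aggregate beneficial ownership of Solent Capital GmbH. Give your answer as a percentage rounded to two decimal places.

23.65%

Farida reaches Solent along 3 paths.
Via Selkirk → Kestrel: 30% × 65% × 100% = 19.5%.
Via Stratus → Selkirk → Kestrel: 7% × 45% × 65% × 100% = 2.0475%.
Via Stratus → Kestrel: 7% × 30% × 100% = 2.1%.
Total: 19.5% + 2.0475% + 2.1% = 23.6475%.
Rounded: 23.65%.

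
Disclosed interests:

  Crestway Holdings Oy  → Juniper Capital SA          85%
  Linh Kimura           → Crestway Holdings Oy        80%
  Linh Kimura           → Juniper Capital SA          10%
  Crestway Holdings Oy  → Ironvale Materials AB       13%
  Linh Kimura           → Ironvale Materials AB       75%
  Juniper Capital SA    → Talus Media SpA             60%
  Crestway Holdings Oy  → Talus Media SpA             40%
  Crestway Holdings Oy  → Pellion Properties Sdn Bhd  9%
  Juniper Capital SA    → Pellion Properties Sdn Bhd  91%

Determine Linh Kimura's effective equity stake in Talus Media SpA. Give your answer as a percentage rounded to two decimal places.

Linh reaches Talus along 3 paths.
Via Crestway: 80% × 40% = 32%.
Via Juniper: 10% × 60% = 6%.
Via Crestway → Juniper: 80% × 85% × 60% = 40.8%.
Total: 32% + 6% + 40.8% = 78.8%.
Rounded: 78.80%.

78.80%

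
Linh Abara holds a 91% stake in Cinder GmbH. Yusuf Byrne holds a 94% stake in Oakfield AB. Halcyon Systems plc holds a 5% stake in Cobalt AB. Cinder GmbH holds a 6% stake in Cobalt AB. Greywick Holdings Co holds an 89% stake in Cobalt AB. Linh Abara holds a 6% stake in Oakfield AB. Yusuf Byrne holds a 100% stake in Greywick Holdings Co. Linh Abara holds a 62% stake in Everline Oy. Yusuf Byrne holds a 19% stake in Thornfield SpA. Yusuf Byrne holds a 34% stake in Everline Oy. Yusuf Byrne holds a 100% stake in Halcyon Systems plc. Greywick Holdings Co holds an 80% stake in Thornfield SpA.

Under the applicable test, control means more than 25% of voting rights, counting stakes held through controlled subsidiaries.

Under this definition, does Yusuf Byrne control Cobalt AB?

Yes

Yusuf holds 100% of Greywick, so Yusuf controls Greywick.
Yusuf holds 100% of Halcyon, so Yusuf controls Halcyon.
Greywick and Halcyon together hold 89% + 5% = 94% of Cobalt, so Yusuf controls Cobalt.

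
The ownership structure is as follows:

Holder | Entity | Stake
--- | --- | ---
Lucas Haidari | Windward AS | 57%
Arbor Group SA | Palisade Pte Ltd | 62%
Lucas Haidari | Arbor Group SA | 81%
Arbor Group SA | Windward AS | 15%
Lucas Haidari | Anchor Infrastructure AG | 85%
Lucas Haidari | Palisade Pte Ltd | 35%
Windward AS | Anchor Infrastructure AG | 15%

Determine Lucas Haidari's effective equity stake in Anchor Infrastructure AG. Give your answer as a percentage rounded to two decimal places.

Lucas reaches Anchor along 3 paths.
Via Windward: 57% × 15% = 8.55%.
Via Arbor → Windward: 81% × 15% × 15% = 1.8225%.
Direct stake: 85% = 85%.
Total: 8.55% + 1.8225% + 85% = 95.3725%.
Rounded: 95.37%.

95.37%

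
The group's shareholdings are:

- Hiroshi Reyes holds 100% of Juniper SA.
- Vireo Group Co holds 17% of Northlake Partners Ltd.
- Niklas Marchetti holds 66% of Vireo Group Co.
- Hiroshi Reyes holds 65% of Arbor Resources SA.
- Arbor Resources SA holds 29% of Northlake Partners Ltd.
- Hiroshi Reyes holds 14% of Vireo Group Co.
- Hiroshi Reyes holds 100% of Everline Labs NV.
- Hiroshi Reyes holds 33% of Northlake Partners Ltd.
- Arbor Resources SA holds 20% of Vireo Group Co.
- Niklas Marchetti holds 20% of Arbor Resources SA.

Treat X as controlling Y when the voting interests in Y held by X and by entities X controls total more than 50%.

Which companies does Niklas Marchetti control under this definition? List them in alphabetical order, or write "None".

Niklas holds 66% of Vireo, so Niklas controls Vireo.
No other company's threshold is met.

Vireo Group Co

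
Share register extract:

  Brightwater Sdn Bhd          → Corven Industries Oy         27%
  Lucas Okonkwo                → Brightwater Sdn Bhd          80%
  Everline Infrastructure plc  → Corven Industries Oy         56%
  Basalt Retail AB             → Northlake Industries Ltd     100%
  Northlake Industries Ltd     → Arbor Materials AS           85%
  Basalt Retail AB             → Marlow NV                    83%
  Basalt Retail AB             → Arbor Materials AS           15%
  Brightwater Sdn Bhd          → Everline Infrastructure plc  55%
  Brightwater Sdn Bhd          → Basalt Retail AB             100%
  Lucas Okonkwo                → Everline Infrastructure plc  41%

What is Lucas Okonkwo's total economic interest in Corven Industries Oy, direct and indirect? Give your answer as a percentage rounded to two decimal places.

69.20%

Lucas reaches Corven along 3 paths.
Via Everline: 41% × 56% = 22.96%.
Via Brightwater → Everline: 80% × 55% × 56% = 24.64%.
Via Brightwater: 80% × 27% = 21.6%.
Total: 22.96% + 24.64% + 21.6% = 69.2%.
Rounded: 69.20%.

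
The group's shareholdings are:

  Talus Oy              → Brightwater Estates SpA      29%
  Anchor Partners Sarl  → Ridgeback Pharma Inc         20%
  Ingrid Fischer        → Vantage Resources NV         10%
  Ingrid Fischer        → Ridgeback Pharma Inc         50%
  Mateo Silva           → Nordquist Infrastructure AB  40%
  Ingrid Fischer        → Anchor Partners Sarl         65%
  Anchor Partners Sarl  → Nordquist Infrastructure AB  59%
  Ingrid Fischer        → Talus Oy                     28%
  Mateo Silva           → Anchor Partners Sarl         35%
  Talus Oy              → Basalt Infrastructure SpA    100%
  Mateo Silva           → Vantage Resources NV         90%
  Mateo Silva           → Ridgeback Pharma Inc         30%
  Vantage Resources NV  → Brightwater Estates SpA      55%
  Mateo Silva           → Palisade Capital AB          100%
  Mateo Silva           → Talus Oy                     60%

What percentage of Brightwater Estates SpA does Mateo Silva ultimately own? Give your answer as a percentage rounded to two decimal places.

Mateo reaches Brightwater along 2 paths.
Via Talus: 60% × 29% = 17.4%.
Via Vantage: 90% × 55% = 49.5%.
Total: 17.4% + 49.5% = 66.9%.
Rounded: 66.90%.

66.90%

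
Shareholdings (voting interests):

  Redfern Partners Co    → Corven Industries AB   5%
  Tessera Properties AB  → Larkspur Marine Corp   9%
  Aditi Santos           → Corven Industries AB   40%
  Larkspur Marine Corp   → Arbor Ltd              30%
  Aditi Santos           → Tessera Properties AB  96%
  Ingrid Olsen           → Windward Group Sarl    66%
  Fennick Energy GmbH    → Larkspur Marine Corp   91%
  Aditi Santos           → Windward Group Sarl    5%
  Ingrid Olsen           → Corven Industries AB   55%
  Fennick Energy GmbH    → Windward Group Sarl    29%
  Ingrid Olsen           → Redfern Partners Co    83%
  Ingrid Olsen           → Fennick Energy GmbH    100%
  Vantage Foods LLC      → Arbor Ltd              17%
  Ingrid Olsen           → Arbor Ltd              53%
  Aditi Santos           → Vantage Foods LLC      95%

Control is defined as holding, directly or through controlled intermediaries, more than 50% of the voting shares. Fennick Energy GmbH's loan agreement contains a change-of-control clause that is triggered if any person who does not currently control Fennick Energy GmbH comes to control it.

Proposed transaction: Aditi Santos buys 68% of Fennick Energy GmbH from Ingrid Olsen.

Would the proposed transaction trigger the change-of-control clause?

Yes

The purchase adds only to Aditi's holdings (Ingrid's stake shrinks), so Aditi is the only person who could newly come to control Fennick.
Aditi holds 96% of Tessera, so Aditi controls Tessera.
Aditi holds 95% of Vantage, so Aditi controls Vantage.
Neither Aditi nor any entity Aditi controls holds any voting interest in Fennick.
So before the transaction, Aditi does not control Fennick.
After the purchase, Aditi holds 68% of Fennick directly, and Ingrid's stake falls to 32%.
Aditi holds 68% of Fennick, so Aditi controls Fennick.
Aditi did not control Fennick before and does after, so the clause is triggered.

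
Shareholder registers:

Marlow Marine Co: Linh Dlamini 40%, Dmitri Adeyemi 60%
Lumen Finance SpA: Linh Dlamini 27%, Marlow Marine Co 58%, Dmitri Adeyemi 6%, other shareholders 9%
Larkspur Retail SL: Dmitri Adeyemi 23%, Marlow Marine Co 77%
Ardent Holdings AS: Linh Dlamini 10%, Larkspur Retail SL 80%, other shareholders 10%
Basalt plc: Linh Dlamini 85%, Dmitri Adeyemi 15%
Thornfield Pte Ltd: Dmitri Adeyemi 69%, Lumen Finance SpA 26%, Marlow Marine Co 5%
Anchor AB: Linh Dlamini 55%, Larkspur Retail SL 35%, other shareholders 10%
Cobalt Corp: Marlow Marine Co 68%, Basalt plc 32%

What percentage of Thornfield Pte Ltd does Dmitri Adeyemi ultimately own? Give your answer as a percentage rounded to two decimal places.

Dmitri reaches Thornfield along 4 paths.
Direct stake: 69% = 69%.
Via Marlow → Lumen: 60% × 58% × 26% = 9.048%.
Via Lumen: 6% × 26% = 1.56%.
Via Marlow: 60% × 5% = 3%.
Total: 69% + 9.048% + 1.56% + 3% = 82.608%.
Rounded: 82.61%.

82.61%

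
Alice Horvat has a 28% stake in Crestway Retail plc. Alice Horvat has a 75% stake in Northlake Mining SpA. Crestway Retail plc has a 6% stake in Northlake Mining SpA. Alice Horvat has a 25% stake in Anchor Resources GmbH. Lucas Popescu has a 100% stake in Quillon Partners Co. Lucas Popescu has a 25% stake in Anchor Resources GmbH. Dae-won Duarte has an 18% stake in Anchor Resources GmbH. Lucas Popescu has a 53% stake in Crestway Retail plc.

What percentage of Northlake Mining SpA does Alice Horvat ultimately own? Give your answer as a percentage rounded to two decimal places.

76.68%

Alice reaches Northlake along 2 paths.
Direct stake: 75% = 75%.
Via Crestway: 28% × 6% = 1.68%.
Total: 75% + 1.68% = 76.68%.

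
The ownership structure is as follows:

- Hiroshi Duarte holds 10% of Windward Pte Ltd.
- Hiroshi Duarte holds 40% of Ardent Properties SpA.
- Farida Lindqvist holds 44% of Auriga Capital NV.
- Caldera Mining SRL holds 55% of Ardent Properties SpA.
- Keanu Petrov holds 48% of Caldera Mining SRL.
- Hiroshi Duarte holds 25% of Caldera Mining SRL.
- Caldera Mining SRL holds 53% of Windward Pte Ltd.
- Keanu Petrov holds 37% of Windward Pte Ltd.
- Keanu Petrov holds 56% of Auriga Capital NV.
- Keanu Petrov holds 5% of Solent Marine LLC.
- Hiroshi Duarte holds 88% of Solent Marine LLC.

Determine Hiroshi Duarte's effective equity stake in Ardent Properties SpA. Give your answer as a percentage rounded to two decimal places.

Hiroshi reaches Ardent along 2 paths.
Direct stake: 40% = 40%.
Via Caldera: 25% × 55% = 13.75%.
Total: 40% + 13.75% = 53.75%.

53.75%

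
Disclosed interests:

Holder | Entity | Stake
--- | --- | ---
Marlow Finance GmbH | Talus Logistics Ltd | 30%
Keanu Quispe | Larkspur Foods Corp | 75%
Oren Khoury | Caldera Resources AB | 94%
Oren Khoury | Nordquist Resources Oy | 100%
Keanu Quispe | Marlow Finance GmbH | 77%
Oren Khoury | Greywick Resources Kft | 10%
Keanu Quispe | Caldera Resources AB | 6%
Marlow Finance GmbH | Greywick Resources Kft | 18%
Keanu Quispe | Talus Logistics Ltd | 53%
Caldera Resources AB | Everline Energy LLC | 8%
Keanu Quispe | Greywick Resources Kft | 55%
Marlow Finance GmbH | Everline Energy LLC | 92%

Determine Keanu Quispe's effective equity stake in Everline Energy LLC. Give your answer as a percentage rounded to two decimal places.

Keanu reaches Everline along 2 paths.
Via Caldera: 6% × 8% = 0.48%.
Via Marlow: 77% × 92% = 70.84%.
Total: 0.48% + 70.84% = 71.32%.

71.32%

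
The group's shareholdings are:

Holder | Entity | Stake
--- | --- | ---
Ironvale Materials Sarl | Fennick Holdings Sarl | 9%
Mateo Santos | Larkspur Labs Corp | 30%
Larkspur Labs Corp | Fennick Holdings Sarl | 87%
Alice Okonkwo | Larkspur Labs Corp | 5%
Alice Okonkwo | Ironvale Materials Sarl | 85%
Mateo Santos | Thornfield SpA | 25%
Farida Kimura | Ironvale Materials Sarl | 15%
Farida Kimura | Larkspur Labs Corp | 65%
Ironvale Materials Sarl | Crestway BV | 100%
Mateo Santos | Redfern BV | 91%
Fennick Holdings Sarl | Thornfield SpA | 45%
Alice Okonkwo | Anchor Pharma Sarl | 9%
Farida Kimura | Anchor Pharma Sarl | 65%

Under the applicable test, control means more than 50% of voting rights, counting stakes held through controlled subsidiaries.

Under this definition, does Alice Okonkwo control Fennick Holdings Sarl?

No

Alice holds 85% of Ironvale, so Alice controls Ironvale.
Ironvale holds 100% of Crestway, so Alice controls Crestway.
In Fennick, Alice's side holds only 9%, not > 50%.
So Alice does not control Fennick.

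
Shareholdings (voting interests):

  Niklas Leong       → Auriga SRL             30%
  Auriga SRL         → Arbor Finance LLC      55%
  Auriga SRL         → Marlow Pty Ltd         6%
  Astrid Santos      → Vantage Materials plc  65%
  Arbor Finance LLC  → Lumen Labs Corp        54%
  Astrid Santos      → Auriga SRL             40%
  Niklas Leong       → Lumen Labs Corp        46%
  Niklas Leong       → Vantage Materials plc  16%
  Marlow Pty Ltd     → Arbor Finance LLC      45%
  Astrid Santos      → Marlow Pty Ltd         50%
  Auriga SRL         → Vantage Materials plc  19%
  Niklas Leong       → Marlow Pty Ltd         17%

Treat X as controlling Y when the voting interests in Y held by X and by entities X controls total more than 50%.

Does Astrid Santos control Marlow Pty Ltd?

No

Astrid holds 65% of Vantage, so Astrid controls Vantage.
In Marlow, Astrid's side holds only 50%, not > 50%.
So Astrid does not control Marlow.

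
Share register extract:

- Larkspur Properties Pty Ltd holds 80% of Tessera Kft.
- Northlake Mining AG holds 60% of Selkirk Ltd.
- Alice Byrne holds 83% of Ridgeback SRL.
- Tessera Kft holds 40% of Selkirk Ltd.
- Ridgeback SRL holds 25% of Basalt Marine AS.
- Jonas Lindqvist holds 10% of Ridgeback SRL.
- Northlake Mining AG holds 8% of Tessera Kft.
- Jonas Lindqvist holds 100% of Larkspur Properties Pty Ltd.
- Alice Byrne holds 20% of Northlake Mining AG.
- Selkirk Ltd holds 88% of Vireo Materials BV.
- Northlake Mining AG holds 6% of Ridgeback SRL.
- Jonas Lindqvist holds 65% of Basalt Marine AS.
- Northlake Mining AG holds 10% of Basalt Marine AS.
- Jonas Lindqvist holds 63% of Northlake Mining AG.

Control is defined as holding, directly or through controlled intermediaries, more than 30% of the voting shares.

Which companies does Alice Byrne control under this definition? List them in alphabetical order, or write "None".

Alice holds 83% of Ridgeback, so Alice controls Ridgeback.
No other company's threshold is met.

Ridgeback SRL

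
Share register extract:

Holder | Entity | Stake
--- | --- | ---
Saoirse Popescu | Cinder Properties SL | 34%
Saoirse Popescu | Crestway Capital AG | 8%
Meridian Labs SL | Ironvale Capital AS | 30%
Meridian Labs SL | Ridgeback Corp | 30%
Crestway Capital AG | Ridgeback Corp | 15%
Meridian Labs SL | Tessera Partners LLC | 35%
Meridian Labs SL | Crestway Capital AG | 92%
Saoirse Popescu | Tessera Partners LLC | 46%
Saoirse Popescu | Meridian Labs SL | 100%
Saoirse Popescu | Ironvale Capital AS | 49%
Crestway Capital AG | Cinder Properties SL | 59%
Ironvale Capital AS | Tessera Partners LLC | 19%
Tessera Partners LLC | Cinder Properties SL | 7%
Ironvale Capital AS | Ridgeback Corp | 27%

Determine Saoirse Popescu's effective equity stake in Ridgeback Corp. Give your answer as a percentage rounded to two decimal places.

66.33%

Saoirse reaches Ridgeback along 5 paths.
Via Meridian → Crestway: 100% × 92% × 15% = 13.8%.
Via Crestway: 8% × 15% = 1.2%.
Via Ironvale: 49% × 27% = 13.23%.
Via Meridian → Ironvale: 100% × 30% × 27% = 8.1%.
Via Meridian: 100% × 30% = 30%.
Total: 13.8% + 1.2% + 13.23% + 8.1% + 30% = 66.33%.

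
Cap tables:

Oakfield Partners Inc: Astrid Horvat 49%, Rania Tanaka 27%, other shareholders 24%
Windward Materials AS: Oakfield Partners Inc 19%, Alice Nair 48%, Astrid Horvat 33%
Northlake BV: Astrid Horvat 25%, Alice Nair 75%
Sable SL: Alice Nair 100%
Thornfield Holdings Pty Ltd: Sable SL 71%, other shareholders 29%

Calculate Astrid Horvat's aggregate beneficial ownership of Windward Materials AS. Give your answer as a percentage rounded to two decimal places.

42.31%

Astrid reaches Windward along 2 paths.
Via Oakfield: 49% × 19% = 9.31%.
Direct stake: 33% = 33%.
Total: 9.31% + 33% = 42.31%.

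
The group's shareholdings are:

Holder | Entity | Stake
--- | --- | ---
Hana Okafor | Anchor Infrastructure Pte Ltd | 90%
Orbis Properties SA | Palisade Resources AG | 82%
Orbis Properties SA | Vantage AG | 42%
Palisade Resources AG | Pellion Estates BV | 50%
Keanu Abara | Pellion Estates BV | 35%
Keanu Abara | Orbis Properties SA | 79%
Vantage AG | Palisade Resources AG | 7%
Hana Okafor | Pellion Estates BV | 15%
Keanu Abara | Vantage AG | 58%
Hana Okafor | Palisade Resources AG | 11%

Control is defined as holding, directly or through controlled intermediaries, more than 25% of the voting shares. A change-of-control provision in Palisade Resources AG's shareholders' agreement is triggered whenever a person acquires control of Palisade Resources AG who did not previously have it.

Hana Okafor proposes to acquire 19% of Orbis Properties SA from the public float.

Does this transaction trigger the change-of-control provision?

No

The purchase changes only Hana's holdings, so Hana is the only person who could newly come to control Palisade.
Hana holds 90% of Anchor, so Hana controls Anchor.
In Palisade, Hana's side holds only 11%, not > 25%.
So before the transaction, Hana does not control Palisade.
After the purchase, Hana holds 19% of Orbis directly.
Hana's side now holds 19% of Orbis, not > 25%, so Hana still does not control Orbis.
After the transaction, Hana's side holds 11% of Palisade, not > 25%, so Hana still does not control Palisade.
No new person acquires control, so the clause is not triggered.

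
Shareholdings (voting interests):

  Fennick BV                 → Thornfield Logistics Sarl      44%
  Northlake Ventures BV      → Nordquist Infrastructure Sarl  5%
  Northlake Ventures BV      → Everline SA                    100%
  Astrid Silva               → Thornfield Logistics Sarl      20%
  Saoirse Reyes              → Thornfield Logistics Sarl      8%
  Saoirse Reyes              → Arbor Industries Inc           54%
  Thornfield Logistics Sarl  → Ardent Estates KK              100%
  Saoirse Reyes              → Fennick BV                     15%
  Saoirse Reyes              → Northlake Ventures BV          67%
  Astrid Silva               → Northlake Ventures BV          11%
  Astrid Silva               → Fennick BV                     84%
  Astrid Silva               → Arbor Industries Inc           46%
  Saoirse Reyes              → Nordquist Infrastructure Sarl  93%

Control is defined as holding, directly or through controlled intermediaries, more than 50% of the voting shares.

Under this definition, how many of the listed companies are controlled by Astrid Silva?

Astrid holds 84% of Fennick, so Astrid controls Fennick.
Fennick and Astrid together hold 44% + 20% = 64% of Thornfield, so Astrid controls Thornfield.
Thornfield holds 100% of Ardent, so Astrid controls Ardent.
No other company's threshold is met.
Astrid controls 3 companies.

3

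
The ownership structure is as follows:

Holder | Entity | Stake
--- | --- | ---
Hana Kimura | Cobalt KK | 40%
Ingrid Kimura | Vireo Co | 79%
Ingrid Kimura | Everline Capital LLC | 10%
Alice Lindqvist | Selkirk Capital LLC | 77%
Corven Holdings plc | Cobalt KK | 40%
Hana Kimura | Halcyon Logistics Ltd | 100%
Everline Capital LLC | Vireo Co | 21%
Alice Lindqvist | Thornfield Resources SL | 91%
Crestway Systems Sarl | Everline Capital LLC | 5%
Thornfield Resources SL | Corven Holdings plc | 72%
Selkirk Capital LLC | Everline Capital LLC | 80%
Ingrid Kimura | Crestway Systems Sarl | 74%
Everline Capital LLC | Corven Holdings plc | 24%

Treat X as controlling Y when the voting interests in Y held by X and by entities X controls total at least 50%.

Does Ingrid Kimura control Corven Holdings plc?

Ingrid holds 74% of Crestway, so Ingrid controls Crestway.
Ingrid holds 79% of Vireo, so Ingrid controls Vireo.
Neither Ingrid nor any entity Ingrid controls holds any voting interest in Corven.
So Ingrid does not control Corven.

No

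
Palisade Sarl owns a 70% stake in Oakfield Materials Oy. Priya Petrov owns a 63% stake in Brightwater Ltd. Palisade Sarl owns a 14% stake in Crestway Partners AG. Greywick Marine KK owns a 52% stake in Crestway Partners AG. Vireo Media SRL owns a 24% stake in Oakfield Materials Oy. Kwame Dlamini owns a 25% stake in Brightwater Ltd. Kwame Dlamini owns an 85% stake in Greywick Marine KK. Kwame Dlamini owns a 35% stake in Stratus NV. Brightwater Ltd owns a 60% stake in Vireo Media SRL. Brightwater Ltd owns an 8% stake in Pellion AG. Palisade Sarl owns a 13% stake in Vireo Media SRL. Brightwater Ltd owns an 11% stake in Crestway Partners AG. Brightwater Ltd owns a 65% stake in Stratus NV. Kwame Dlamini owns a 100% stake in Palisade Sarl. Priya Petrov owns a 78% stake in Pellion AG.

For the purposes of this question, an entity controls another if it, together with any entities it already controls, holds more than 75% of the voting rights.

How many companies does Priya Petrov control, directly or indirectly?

Priya holds 78% of Pellion, so Priya controls Pellion.
No other company's threshold is met.
Priya controls 1 company.

1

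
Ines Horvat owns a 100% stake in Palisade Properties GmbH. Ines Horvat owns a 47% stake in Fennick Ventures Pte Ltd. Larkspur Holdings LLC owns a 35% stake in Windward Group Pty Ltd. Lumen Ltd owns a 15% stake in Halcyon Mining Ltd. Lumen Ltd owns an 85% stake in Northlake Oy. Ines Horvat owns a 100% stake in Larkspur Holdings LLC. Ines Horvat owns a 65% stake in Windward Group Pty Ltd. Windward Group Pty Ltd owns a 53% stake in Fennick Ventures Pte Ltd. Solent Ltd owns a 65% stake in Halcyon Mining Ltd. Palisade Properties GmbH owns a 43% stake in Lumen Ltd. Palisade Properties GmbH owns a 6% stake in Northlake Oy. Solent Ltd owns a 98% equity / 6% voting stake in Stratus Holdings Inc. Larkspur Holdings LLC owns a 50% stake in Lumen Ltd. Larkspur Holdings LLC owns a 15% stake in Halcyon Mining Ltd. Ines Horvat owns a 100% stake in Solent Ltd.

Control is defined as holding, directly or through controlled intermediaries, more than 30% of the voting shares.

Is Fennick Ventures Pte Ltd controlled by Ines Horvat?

Yes

Ines holds 100% of Larkspur, so Ines controls Larkspur.
Ines and Larkspur together hold 65% + 35% = 100% of Windward, so Ines controls Windward.
Windward and Ines together hold 53% + 47% = 100% of Fennick, so Ines controls Fennick.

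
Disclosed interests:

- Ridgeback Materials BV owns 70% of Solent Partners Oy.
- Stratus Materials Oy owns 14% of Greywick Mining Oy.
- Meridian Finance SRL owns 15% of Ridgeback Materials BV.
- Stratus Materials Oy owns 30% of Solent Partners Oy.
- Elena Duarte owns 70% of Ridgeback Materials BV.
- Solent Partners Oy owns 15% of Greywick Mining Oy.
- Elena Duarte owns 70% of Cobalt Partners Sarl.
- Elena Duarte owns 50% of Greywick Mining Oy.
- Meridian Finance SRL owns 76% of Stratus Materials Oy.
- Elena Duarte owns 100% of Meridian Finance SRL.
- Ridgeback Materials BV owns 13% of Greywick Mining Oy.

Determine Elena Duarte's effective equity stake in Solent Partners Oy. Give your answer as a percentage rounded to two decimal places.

Elena reaches Solent along 3 paths.
Via Meridian → Stratus: 100% × 76% × 30% = 22.8%.
Via Ridgeback: 70% × 70% = 49%.
Via Meridian → Ridgeback: 100% × 15% × 70% = 10.5%.
Total: 22.8% + 49% + 10.5% = 82.3%.
Rounded: 82.30%.

82.30%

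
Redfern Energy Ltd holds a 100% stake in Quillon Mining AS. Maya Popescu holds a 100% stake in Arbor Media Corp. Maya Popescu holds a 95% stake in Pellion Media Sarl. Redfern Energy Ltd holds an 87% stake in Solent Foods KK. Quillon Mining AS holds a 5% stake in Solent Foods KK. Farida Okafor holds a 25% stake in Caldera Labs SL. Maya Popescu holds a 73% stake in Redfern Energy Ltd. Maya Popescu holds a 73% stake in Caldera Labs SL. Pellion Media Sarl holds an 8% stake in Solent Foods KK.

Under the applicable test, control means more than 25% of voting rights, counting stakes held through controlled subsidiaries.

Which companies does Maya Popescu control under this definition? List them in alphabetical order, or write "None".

Arbor Media Corp, Caldera Labs SL, Pellion Media Sarl, Quillon Mining AS, Redfern Energy Ltd, Solent Foods KK

Maya holds 95% of Pellion, so Maya controls Pellion.
Maya holds 73% of Redfern, so Maya controls Redfern.
Redfern holds 100% of Quillon, so Maya controls Quillon.
Pellion and Quillon and Redfern together hold 8% + 5% + 87% = 100% of Solent, so Maya controls Solent.
Maya holds 100% of Arbor, so Maya controls Arbor.
Maya holds 73% of Caldera, so Maya controls Caldera.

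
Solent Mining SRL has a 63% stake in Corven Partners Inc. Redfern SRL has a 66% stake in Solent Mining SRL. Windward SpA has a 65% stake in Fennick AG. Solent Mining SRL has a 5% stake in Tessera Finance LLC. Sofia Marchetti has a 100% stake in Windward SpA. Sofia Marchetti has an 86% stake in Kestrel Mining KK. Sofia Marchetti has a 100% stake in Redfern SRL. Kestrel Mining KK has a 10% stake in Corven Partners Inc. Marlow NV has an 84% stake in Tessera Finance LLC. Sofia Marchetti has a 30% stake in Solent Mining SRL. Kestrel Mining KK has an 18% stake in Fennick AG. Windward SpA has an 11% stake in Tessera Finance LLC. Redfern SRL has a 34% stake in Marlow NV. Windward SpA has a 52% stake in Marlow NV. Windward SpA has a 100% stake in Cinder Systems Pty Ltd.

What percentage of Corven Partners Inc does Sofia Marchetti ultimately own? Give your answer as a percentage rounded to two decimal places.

69.08%

Sofia reaches Corven along 3 paths.
Via Solent: 30% × 63% = 18.9%.
Via Redfern → Solent: 100% × 66% × 63% = 41.58%.
Via Kestrel: 86% × 10% = 8.6%.
Total: 18.9% + 41.58% + 8.6% = 69.08%.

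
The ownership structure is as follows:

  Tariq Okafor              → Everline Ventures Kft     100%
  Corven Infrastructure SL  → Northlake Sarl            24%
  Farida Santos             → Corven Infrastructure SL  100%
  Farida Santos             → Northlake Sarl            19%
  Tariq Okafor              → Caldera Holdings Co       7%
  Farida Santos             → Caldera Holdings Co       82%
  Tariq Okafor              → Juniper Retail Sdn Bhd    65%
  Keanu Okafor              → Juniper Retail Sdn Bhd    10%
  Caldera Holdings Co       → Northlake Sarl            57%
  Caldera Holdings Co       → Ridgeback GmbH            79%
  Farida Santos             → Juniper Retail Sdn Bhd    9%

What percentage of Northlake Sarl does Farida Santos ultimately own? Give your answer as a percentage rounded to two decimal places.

Farida reaches Northlake along 3 paths.
Via Caldera: 82% × 57% = 46.74%.
Direct stake: 19% = 19%.
Via Corven: 100% × 24% = 24%.
Total: 46.74% + 19% + 24% = 89.74%.

89.74%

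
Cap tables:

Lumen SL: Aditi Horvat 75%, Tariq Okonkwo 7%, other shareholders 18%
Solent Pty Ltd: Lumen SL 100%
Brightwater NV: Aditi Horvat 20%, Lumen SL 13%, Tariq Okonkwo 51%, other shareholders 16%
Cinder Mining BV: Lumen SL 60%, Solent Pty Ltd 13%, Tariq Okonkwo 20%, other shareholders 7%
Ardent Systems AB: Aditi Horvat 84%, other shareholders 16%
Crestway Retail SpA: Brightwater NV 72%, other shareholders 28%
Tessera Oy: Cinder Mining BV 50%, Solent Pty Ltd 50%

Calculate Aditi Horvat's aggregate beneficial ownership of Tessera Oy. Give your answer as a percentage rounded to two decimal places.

Aditi reaches Tessera along 3 paths.
Via Lumen → Cinder: 75% × 60% × 50% = 22.5%.
Via Lumen → Solent → Cinder: 75% × 100% × 13% × 50% = 4.875%.
Via Lumen → Solent: 75% × 100% × 50% = 37.5%.
Total: 22.5% + 4.875% + 37.5% = 64.875%.
Rounded: 64.88%.

64.88%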